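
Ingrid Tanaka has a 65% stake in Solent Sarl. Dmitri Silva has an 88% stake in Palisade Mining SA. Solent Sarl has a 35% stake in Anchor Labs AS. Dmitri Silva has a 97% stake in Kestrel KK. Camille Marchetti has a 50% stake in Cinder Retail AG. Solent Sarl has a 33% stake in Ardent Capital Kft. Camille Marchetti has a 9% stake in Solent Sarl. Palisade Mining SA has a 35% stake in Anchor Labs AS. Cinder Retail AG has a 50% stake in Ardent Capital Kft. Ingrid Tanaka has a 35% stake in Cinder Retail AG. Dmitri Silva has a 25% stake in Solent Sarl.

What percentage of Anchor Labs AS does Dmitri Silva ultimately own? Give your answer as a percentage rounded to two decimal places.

Dmitri reaches Anchor along 2 paths.
Via Palisade: 88% × 35% = 30.8%.
Via Solent: 25% × 35% = 8.75%.
Total: 30.8% + 8.75% = 39.55%.

39.55%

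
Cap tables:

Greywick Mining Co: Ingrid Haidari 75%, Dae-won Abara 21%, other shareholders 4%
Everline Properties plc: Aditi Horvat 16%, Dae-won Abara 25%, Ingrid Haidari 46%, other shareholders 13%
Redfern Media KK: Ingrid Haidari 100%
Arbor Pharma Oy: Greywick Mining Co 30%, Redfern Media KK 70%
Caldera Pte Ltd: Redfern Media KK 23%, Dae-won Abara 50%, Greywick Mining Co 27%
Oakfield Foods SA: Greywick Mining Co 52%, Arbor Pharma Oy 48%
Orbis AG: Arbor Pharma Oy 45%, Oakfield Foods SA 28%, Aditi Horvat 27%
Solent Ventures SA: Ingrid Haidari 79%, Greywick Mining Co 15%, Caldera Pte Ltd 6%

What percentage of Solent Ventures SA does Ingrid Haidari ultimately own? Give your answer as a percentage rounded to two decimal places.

92.85%

Ingrid reaches Solent along 4 paths.
Direct stake: 79% = 79%.
Via Greywick: 75% × 15% = 11.25%.
Via Redfern → Caldera: 100% × 23% × 6% = 1.38%.
Via Greywick → Caldera: 75% × 27% × 6% = 1.215%.
Total: 79% + 11.25% + 1.38% + 1.215% = 92.845%.
Rounded: 92.85%.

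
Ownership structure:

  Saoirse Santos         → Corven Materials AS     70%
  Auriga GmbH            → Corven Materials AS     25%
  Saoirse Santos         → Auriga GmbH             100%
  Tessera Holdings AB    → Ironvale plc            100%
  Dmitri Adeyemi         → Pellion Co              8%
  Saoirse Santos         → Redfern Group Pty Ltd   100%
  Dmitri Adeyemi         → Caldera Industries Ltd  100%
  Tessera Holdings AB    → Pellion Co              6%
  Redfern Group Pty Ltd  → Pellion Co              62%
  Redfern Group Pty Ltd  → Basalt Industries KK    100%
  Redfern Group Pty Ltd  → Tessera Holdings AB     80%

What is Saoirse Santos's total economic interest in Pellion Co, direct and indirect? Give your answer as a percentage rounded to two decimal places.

Saoirse reaches Pellion along 2 paths.
Via Redfern: 100% × 62% = 62%.
Via Redfern → Tessera: 100% × 80% × 6% = 4.8%.
Total: 62% + 4.8% = 66.8%.
Rounded: 66.80%.

66.80%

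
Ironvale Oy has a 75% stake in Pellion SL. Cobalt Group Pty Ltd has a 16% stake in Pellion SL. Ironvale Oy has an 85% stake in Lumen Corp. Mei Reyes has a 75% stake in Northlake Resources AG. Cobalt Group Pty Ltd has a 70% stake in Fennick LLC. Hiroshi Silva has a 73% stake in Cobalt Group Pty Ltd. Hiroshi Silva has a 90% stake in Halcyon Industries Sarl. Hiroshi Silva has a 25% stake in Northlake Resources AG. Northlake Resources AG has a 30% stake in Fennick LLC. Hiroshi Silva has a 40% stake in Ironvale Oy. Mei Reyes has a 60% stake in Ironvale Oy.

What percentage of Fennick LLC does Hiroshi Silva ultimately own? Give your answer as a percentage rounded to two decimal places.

58.60%

Hiroshi reaches Fennick along 2 paths.
Via Cobalt: 73% × 70% = 51.1%.
Via Northlake: 25% × 30% = 7.5%.
Total: 51.1% + 7.5% = 58.6%.
Rounded: 58.60%.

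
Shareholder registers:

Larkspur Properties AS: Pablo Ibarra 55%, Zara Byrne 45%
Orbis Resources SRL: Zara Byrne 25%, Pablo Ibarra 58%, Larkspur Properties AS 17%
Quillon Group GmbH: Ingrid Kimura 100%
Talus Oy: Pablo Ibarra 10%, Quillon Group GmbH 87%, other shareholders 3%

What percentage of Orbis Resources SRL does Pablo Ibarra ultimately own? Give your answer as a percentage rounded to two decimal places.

67.35%

Pablo reaches Orbis along 2 paths.
Direct stake: 58% = 58%.
Via Larkspur: 55% × 17% = 9.35%.
Total: 58% + 9.35% = 67.35%.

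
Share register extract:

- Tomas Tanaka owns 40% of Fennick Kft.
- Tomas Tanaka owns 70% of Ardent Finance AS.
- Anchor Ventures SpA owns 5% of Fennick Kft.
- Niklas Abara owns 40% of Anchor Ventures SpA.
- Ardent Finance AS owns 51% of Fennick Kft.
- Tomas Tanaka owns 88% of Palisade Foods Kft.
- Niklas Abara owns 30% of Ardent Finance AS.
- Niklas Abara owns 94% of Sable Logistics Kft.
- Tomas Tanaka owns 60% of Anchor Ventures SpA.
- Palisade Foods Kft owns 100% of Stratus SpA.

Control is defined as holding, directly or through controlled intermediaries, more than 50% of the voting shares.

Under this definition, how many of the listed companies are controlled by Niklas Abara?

Niklas holds 94% of Sable, so Niklas controls Sable.
No other company's threshold is met.
Niklas controls 1 company.

1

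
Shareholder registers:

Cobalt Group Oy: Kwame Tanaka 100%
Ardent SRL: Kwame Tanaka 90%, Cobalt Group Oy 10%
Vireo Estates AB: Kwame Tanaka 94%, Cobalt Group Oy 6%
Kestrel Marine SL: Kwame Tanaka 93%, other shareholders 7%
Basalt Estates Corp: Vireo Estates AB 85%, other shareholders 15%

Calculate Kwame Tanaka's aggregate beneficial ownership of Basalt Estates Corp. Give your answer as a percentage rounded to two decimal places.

Kwame reaches Basalt along 2 paths.
Via Vireo: 94% × 85% = 79.9%.
Via Cobalt → Vireo: 100% × 6% × 85% = 5.1%.
Total: 79.9% + 5.1% = 85%.
Rounded: 85.00%.

85.00%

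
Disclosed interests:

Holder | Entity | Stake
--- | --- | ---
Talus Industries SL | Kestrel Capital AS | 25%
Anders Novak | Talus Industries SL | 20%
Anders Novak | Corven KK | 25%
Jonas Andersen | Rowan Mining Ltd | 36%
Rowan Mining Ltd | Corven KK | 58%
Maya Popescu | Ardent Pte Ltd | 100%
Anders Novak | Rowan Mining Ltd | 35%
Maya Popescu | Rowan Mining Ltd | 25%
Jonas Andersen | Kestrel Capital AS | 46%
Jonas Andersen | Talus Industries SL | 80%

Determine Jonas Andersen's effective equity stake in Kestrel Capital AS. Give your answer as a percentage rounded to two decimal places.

Jonas reaches Kestrel along 2 paths.
Direct stake: 46% = 46%.
Via Talus: 80% × 25% = 20%.
Total: 46% + 20% = 66%.
Rounded: 66.00%.

66.00%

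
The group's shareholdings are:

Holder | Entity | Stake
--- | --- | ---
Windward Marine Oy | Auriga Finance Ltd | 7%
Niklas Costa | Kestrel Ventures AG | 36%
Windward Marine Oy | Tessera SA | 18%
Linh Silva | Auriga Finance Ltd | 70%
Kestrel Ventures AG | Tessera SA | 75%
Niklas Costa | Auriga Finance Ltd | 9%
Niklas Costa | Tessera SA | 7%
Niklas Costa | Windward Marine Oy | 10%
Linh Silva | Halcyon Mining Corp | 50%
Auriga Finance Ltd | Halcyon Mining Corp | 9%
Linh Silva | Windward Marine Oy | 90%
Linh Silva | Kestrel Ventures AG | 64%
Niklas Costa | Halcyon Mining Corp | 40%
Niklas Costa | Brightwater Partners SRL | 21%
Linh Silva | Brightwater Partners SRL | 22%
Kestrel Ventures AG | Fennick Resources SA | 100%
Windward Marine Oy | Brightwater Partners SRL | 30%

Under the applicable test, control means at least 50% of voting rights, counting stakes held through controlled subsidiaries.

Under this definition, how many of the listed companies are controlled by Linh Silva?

Linh holds 64% of Kestrel, so Linh controls Kestrel.
Linh holds 90% of Windward, so Linh controls Windward.
Linh and Windward together hold 22% + 30% = 52% of Brightwater, so Linh controls Brightwater.
Windward and Linh together hold 7% + 70% = 77% of Auriga, so Linh controls Auriga.
Linh and Auriga together hold 50% + 9% = 59% of Halcyon, so Linh controls Halcyon.
Kestrel holds 100% of Fennick, so Linh controls Fennick.
Windward and Kestrel together hold 18% + 75% = 93% of Tessera, so Linh controls Tessera.
Linh controls 7 companies.

7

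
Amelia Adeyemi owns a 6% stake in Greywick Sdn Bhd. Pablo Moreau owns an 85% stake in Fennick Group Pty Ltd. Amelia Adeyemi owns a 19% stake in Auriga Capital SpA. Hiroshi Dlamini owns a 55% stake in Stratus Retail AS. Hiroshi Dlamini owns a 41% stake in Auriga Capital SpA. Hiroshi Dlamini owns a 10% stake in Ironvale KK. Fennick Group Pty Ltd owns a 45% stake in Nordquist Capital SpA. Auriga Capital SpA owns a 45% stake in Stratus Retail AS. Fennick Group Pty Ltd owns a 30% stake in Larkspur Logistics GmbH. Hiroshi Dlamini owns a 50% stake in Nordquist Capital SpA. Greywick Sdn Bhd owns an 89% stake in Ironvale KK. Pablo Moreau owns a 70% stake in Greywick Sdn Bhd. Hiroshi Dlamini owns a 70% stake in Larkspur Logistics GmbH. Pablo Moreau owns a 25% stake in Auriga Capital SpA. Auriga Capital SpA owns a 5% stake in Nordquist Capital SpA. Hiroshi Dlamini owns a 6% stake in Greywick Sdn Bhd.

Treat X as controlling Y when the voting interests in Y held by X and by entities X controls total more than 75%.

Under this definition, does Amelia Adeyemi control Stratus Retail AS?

No

Amelia's largest direct stake is 19% in Auriga, which does not meet the threshold, so Amelia controls no company.
Neither Amelia nor any entity Amelia controls holds any voting interest in Stratus.
So Amelia does not control Stratus.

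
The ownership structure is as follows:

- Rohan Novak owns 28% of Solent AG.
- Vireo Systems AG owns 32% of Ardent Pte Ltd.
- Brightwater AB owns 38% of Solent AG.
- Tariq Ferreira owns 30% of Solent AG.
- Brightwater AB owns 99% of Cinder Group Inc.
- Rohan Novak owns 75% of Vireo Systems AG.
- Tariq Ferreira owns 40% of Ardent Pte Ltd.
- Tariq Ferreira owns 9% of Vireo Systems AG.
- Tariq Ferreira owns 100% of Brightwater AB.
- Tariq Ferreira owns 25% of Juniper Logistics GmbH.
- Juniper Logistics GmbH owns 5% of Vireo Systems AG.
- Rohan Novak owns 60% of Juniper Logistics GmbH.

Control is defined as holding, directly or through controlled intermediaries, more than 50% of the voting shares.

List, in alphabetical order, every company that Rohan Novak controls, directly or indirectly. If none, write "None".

Rohan holds 60% of Juniper, so Rohan controls Juniper.
Juniper and Rohan together hold 5% + 75% = 80% of Vireo, so Rohan controls Vireo.
No other company's threshold is met.

Juniper Logistics GmbH, Vireo Systems AG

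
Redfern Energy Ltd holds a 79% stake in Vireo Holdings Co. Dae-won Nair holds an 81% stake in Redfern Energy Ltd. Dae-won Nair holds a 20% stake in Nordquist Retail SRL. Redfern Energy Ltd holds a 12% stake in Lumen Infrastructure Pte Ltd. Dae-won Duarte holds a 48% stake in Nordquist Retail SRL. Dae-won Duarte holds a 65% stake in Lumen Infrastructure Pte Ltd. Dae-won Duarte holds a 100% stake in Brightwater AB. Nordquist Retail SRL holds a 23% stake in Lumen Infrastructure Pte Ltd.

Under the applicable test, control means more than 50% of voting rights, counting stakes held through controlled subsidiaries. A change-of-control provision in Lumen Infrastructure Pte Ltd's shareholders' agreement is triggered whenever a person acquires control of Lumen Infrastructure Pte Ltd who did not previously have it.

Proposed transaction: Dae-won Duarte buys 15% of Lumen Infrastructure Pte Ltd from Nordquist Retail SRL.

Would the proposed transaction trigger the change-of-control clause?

No

The purchase adds only to Dae-won Duarte's holdings (Nordquist's stake shrinks), so Dae-won Duarte is the only person who could newly come to control Lumen.
Dae-won Duarte holds 65% of Lumen, so Dae-won Duarte controls Lumen.
So Dae-won Duarte already controls Lumen before the transaction.
After the purchase, Dae-won Duarte's direct stake in Lumen rises to 65% + 15% = 80%, and Nordquist's stake falls to 8%.
Dae-won Duarte controlled Lumen already, so this is not a new person acquiring control; every other person's position is unchanged or reduced.
No new person acquires control, so the clause is not triggered.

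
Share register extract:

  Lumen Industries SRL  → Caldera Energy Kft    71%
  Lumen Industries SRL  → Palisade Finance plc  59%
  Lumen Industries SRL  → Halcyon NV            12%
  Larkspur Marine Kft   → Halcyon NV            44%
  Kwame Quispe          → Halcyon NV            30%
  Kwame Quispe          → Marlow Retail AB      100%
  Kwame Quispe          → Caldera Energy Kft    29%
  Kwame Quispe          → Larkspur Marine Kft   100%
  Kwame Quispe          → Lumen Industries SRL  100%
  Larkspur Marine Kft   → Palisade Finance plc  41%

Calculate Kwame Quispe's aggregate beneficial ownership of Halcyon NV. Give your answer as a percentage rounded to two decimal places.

Kwame reaches Halcyon along 3 paths.
Via Larkspur: 100% × 44% = 44%.
Direct stake: 30% = 30%.
Via Lumen: 100% × 12% = 12%.
Total: 44% + 30% + 12% = 86%.
Rounded: 86.00%.

86.00%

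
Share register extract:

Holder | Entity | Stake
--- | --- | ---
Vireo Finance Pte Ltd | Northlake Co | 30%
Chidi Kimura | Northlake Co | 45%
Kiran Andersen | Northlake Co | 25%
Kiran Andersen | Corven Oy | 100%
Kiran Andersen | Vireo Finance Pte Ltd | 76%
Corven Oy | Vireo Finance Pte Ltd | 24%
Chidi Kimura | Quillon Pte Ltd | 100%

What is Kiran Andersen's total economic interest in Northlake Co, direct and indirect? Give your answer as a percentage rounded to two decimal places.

55.00%

Kiran reaches Northlake along 3 paths.
Via Vireo: 76% × 30% = 22.8%.
Via Corven → Vireo: 100% × 24% × 30% = 7.2%.
Direct stake: 25% = 25%.
Total: 22.8% + 7.2% + 25% = 55%.
Rounded: 55.00%.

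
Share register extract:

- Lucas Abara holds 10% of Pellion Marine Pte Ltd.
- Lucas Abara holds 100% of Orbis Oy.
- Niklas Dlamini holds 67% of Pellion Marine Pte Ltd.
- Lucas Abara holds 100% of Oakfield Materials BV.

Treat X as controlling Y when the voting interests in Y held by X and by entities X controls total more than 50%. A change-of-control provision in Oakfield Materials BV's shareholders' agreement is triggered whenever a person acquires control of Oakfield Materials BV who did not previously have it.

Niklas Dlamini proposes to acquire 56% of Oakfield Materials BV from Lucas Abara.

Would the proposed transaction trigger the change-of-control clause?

Yes

The purchase adds only to Niklas's holdings (Lucas's stake shrinks), so Niklas is the only person who could newly come to control Oakfield.
Niklas holds 67% of Pellion, so Niklas controls Pellion.
Neither Niklas nor any entity Niklas controls holds any voting interest in Oakfield.
So before the transaction, Niklas does not control Oakfield.
After the purchase, Niklas holds 56% of Oakfield directly, and Lucas's stake falls to 44%.
Niklas holds 56% of Oakfield, so Niklas controls Oakfield.
Niklas did not control Oakfield before and does after, so the clause is triggered.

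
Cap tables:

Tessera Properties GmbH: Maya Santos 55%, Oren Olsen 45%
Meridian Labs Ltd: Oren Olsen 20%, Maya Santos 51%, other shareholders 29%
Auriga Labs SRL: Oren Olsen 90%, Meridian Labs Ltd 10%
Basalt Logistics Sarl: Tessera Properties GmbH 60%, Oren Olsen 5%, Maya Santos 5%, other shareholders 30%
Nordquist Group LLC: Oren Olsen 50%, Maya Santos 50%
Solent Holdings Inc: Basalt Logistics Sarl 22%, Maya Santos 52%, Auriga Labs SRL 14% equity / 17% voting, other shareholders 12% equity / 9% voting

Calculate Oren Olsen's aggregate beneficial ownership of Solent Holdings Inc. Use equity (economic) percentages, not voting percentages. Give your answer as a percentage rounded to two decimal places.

19.92%

Oren reaches Solent along 4 paths.
Via Tessera → Basalt: 45% × 60% × 22% = 5.94%.
Via Basalt: 5% × 22% = 1.1%.
Via Auriga: 90% × 14% = 12.6%.
Via Meridian → Auriga: 20% × 10% × 14% = 0.28%.
Total: 5.94% + 1.1% + 12.6% + 0.28% = 19.92%.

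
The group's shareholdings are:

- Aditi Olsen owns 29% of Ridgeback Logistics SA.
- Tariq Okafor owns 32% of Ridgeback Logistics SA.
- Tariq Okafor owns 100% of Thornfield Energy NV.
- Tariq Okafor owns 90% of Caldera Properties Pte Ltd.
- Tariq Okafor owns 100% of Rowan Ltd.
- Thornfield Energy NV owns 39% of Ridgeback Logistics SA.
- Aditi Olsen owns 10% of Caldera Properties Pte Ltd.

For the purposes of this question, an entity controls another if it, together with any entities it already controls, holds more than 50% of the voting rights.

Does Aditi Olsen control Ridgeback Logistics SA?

Aditi's largest direct stake is 29% in Ridgeback, which does not meet the threshold, so Aditi controls no company.
In Ridgeback, Aditi's side holds only 29%, not > 50%.
So Aditi does not control Ridgeback.

No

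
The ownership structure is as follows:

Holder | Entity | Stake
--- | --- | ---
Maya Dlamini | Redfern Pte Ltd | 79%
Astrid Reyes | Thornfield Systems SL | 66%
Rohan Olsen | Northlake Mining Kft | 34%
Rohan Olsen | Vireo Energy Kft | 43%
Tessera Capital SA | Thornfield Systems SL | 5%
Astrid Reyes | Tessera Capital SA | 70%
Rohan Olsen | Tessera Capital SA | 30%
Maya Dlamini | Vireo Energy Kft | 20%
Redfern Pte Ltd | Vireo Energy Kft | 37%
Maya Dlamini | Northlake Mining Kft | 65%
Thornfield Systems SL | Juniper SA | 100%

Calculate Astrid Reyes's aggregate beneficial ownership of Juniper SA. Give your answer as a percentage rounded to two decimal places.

Astrid reaches Juniper along 2 paths.
Via Tessera → Thornfield: 70% × 5% × 100% = 3.5%.
Via Thornfield: 66% × 100% = 66%.
Total: 3.5% + 66% = 69.5%.
Rounded: 69.50%.

69.50%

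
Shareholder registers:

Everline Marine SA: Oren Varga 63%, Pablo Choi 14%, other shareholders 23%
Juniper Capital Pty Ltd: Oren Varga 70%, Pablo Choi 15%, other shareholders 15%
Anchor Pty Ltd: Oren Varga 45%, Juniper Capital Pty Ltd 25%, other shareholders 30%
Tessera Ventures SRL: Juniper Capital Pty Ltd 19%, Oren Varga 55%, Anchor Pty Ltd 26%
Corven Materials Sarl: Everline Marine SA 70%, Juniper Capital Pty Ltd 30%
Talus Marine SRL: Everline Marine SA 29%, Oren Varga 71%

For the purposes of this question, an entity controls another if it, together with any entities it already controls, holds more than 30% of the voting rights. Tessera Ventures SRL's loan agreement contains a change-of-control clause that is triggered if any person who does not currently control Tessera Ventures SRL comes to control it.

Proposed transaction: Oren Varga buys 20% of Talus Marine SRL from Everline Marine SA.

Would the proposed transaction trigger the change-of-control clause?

No

The purchase adds only to Oren's holdings (Everline's stake shrinks), so Oren is the only person who could newly come to control Tessera.
Oren holds 70% of Juniper, so Oren controls Juniper.
Oren and Juniper together hold 45% + 25% = 70% of Anchor, so Oren controls Anchor.
Juniper and Oren and Anchor together hold 19% + 55% + 26% = 100% of Tessera, so Oren controls Tessera.
So Oren already controls Tessera before the transaction.
After the purchase, Oren's direct stake in Talus rises to 71% + 20% = 91%, and Everline's stake falls to 9%.
Oren controlled Tessera already, so this is not a new person acquiring control; every other person's position is unchanged or reduced.
No new person acquires control, so the clause is not triggered.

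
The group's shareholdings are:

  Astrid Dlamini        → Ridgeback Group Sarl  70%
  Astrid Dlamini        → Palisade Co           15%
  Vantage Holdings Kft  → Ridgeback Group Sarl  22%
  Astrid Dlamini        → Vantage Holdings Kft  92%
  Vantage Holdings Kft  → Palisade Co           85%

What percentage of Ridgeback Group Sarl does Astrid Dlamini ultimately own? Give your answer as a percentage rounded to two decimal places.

Astrid reaches Ridgeback along 2 paths.
Direct stake: 70% = 70%.
Via Vantage: 92% × 22% = 20.24%.
Total: 70% + 20.24% = 90.24%.

90.24%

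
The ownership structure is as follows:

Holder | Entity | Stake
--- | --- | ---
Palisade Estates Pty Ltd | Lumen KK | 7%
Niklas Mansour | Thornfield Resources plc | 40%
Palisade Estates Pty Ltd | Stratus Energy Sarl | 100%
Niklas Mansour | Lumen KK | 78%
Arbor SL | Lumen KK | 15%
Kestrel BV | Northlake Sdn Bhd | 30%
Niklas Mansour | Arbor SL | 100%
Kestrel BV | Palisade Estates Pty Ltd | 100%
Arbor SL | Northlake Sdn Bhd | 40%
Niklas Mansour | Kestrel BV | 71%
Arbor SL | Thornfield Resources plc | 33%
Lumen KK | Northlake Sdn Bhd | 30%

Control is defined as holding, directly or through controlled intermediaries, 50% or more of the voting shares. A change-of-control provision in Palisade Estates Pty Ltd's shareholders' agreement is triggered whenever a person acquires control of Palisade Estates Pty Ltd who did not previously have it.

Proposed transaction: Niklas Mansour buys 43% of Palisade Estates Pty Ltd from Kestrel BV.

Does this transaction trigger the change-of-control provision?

The purchase adds only to Niklas's holdings (Kestrel's stake shrinks), so Niklas is the only person who could newly come to control Palisade.
Niklas holds 71% of Kestrel, so Niklas controls Kestrel.
Kestrel holds 100% of Palisade, so Niklas controls Palisade.
So Niklas already controls Palisade before the transaction.
After the purchase, Niklas holds 43% of Palisade directly, and Kestrel's stake falls to 57%.
Niklas controlled Palisade already, so this is not a new person acquiring control; every other person's position is unchanged or reduced.
No new person acquires control, so the clause is not triggered.

No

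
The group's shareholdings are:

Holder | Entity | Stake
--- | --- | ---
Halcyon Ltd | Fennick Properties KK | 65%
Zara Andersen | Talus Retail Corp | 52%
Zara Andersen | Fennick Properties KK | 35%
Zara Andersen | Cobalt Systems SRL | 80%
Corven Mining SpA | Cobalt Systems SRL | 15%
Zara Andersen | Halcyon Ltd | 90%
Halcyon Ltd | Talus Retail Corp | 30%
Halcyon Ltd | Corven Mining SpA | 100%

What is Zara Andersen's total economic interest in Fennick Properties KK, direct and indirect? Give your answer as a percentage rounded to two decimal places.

Zara reaches Fennick along 2 paths.
Via Halcyon: 90% × 65% = 58.5%.
Direct stake: 35% = 35%.
Total: 58.5% + 35% = 93.5%.
Rounded: 93.50%.

93.50%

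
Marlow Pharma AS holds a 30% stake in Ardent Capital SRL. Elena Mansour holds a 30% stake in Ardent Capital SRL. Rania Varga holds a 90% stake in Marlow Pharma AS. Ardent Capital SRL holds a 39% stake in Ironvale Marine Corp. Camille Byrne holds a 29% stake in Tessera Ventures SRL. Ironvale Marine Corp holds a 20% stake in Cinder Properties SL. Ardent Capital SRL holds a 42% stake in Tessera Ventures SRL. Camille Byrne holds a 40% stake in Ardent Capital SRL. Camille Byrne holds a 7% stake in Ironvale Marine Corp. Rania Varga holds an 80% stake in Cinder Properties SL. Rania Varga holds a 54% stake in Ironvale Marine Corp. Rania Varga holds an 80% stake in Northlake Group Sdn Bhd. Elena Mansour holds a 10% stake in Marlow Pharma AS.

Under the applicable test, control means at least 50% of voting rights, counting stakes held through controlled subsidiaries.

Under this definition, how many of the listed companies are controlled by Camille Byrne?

0

Camille's largest direct stake is 40% in Ardent, which does not meet the threshold.
Camille controls 0 companies.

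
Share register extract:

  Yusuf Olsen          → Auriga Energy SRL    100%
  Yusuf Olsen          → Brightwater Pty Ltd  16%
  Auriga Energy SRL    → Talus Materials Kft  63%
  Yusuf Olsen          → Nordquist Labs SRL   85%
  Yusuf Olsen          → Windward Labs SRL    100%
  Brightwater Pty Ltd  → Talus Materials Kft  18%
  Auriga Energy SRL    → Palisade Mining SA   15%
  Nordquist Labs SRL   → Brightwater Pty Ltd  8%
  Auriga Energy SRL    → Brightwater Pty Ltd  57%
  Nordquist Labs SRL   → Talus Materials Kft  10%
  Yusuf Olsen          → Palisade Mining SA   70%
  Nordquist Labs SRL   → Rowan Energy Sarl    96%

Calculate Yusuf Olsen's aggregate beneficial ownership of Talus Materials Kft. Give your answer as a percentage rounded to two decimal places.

Yusuf reaches Talus along 5 paths.
Via Brightwater: 16% × 18% = 2.88%.
Via Auriga → Brightwater: 100% × 57% × 18% = 10.26%.
Via Nordquist → Brightwater: 85% × 8% × 18% = 1.224%.
Via Nordquist: 85% × 10% = 8.5%.
Via Auriga: 100% × 63% = 63%.
Total: 2.88% + 10.26% + 1.224% + 8.5% + 63% = 85.864%.
Rounded: 85.86%.

85.86%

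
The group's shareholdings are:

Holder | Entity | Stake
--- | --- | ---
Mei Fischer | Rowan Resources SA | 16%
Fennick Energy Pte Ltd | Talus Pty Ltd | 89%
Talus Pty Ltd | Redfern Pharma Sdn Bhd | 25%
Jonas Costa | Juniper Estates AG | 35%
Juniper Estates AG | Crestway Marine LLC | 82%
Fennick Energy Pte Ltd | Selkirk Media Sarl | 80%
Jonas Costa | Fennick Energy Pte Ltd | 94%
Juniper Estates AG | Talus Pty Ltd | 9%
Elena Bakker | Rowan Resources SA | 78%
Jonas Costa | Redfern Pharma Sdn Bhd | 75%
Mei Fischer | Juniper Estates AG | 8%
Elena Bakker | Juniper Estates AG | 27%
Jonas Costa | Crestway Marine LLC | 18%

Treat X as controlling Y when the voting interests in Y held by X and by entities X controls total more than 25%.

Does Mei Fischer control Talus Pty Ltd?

No

Mei's largest direct stake is 16% in Rowan, which does not meet the threshold, so Mei controls no company.
Neither Mei nor any entity Mei controls holds any voting interest in Talus.
So Mei does not control Talus.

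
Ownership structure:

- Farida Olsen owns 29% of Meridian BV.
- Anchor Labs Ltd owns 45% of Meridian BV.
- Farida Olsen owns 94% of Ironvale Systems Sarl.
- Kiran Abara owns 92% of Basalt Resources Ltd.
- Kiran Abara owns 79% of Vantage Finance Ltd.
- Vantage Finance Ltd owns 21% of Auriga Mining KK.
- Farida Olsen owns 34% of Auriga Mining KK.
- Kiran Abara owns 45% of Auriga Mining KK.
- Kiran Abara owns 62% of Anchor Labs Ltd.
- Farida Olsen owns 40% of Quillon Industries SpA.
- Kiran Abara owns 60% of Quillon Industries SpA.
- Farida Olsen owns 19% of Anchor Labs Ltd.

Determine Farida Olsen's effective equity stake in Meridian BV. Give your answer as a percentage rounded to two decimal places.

Farida reaches Meridian along 2 paths.
Via Anchor: 19% × 45% = 8.55%.
Direct stake: 29% = 29%.
Total: 8.55% + 29% = 37.55%.

37.55%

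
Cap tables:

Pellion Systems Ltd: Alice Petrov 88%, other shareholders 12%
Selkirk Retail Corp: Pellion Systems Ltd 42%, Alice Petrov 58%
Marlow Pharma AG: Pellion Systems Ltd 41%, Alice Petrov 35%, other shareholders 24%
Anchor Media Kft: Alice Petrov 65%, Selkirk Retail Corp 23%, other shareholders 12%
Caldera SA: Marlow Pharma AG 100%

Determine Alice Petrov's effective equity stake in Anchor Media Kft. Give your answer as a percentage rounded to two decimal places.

Alice reaches Anchor along 3 paths.
Direct stake: 65% = 65%.
Via Pellion → Selkirk: 88% × 42% × 23% = 8.5008%.
Via Selkirk: 58% × 23% = 13.34%.
Total: 65% + 8.5008% + 13.34% = 86.8408%.
Rounded: 86.84%.

86.84%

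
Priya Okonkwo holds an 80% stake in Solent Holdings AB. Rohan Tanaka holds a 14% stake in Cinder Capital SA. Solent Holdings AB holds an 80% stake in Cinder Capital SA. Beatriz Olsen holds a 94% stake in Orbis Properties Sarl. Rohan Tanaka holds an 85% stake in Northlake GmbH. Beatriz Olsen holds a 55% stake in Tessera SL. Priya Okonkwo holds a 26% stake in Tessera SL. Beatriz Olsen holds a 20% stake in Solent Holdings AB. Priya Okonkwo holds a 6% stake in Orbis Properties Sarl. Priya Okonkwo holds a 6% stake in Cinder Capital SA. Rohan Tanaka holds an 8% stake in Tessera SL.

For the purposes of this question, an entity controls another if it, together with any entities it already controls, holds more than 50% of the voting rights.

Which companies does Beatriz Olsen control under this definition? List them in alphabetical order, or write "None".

Orbis Properties Sarl, Tessera SL

Beatriz holds 55% of Tessera, so Beatriz controls Tessera.
Beatriz holds 94% of Orbis, so Beatriz controls Orbis.
No other company's threshold is met.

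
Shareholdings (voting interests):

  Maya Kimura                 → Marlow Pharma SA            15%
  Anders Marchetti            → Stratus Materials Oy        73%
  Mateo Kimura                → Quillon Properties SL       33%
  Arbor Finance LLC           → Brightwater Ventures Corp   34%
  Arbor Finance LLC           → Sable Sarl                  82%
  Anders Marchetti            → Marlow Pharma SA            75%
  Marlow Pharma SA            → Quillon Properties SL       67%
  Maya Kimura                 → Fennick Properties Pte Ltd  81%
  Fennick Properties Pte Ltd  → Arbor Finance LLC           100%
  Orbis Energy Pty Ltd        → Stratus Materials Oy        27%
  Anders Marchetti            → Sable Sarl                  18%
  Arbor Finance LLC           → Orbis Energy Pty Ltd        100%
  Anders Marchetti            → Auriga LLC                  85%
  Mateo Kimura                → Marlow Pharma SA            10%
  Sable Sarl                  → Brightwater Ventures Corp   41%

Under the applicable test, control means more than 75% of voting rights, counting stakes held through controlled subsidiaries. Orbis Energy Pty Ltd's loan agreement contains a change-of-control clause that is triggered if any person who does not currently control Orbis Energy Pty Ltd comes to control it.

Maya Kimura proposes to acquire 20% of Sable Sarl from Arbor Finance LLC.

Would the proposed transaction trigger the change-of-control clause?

The purchase adds only to Maya's holdings (Arbor's stake shrinks), so Maya is the only person who could newly come to control Orbis.
Maya holds 81% of Fennick, so Maya controls Fennick.
Fennick holds 100% of Arbor, so Maya controls Arbor.
Arbor holds 100% of Orbis, so Maya controls Orbis.
So Maya already controls Orbis before the transaction.
After the purchase, Maya holds 20% of Sable directly, and Arbor's stake falls to 62%.
Maya controlled Orbis already, so this is not a new person acquiring control; every other person's position is unchanged or reduced.
No new person acquires control, so the clause is not triggered.

No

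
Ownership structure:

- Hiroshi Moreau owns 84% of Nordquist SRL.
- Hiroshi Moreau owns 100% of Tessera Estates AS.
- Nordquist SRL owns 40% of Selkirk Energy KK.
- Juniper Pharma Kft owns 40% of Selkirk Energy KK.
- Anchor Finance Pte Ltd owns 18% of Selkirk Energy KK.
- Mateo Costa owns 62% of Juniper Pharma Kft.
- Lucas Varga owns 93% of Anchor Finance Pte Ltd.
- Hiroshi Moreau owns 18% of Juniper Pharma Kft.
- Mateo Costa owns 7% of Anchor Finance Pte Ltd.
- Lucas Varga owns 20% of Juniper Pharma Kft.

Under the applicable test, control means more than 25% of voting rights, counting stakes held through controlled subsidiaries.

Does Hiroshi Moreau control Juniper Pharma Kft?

Hiroshi holds 84% of Nordquist, so Hiroshi controls Nordquist.
Hiroshi holds 100% of Tessera, so Hiroshi controls Tessera.
Nordquist holds 40% of Selkirk, so Hiroshi controls Selkirk.
In Juniper, Hiroshi's side holds only 18%, not > 25%.
So Hiroshi does not control Juniper.

No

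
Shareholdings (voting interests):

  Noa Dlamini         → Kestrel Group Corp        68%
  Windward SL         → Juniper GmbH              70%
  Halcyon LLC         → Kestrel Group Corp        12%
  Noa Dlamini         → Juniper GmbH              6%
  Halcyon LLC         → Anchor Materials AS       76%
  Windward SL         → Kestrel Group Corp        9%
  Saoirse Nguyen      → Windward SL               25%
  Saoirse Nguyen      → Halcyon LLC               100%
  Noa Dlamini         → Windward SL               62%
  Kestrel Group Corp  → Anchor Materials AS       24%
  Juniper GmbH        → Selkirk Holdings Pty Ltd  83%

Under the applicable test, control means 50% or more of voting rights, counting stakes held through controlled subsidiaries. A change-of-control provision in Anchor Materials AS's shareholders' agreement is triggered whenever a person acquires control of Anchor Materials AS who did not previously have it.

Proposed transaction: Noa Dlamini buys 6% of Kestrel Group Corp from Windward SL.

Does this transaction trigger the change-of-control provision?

The purchase adds only to Noa's holdings (Windward's stake shrinks), so Noa is the only person who could newly come to control Anchor.
Noa holds 62% of Windward, so Noa controls Windward.
Noa and Windward together hold 68% + 9% = 77% of Kestrel, so Noa controls Kestrel.
Windward and Noa together hold 70% + 6% = 76% of Juniper, so Noa controls Juniper.
Juniper holds 83% of Selkirk, so Noa controls Selkirk.
In Anchor, Noa's side holds only 24%, not ≥ 50%.
So before the transaction, Noa does not control Anchor.
After the purchase, Noa's direct stake in Kestrel rises to 68% + 6% = 74%, and Windward's stake falls to 3%.
Noa and Windward together hold 74% + 3% = 77% of Kestrel, so Noa controls Kestrel.
After the transaction, Noa's side holds 24% of Anchor, not ≥ 50%, so Noa still does not control Anchor.
No new person acquires control, so the clause is not triggered.

No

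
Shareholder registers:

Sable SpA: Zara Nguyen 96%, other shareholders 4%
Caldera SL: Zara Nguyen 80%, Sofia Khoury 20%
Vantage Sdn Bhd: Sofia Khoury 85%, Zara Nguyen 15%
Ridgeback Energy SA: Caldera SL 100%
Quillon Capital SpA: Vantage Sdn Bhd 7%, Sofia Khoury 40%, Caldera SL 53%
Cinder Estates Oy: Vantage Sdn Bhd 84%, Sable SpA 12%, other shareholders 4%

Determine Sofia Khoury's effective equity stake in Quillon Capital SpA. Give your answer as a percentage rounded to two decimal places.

56.55%

Sofia reaches Quillon along 3 paths.
Via Vantage: 85% × 7% = 5.95%.
Direct stake: 40% = 40%.
Via Caldera: 20% × 53% = 10.6%.
Total: 5.95% + 40% + 10.6% = 56.55%.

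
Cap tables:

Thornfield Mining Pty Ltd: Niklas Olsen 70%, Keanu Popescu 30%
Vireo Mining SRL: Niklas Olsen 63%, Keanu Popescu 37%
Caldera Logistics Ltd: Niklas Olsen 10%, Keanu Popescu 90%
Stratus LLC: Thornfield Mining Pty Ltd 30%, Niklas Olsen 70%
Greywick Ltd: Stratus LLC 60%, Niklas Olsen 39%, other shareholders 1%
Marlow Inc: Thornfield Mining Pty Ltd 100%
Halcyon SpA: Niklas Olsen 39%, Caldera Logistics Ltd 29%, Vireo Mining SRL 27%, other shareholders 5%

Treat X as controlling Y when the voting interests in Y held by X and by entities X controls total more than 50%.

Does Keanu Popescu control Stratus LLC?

No

Keanu holds 90% of Caldera, so Keanu controls Caldera.
Neither Keanu nor any entity Keanu controls holds any voting interest in Stratus.
So Keanu does not control Stratus.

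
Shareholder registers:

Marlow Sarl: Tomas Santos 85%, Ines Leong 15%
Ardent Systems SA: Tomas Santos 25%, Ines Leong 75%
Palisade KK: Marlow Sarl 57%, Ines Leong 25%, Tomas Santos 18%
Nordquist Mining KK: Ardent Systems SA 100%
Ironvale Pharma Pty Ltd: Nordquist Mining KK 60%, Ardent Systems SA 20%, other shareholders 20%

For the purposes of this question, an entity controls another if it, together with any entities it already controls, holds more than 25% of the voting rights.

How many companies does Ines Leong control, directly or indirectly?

3

Ines holds 75% of Ardent, so Ines controls Ardent.
Ardent holds 100% of Nordquist, so Ines controls Nordquist.
Nordquist and Ardent together hold 60% + 20% = 80% of Ironvale, so Ines controls Ironvale.
No other company's threshold is met.
Ines controls 3 companies.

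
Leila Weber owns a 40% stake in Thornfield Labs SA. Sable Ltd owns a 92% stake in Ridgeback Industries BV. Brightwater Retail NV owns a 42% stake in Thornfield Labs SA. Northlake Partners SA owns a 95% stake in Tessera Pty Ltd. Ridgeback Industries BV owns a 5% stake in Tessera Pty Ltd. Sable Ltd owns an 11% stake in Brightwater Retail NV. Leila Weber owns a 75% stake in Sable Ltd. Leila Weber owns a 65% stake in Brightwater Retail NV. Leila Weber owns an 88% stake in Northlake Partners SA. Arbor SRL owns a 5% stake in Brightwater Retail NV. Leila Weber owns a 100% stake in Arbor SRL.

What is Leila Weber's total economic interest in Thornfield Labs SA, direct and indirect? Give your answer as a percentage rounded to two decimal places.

72.87%

Leila reaches Thornfield along 4 paths.
Direct stake: 40% = 40%.
Via Sable → Brightwater: 75% × 11% × 42% = 3.465%.
Via Arbor → Brightwater: 100% × 5% × 42% = 2.1%.
Via Brightwater: 65% × 42% = 27.3%.
Total: 40% + 3.465% + 2.1% + 27.3% = 72.865%.
Rounded: 72.87%.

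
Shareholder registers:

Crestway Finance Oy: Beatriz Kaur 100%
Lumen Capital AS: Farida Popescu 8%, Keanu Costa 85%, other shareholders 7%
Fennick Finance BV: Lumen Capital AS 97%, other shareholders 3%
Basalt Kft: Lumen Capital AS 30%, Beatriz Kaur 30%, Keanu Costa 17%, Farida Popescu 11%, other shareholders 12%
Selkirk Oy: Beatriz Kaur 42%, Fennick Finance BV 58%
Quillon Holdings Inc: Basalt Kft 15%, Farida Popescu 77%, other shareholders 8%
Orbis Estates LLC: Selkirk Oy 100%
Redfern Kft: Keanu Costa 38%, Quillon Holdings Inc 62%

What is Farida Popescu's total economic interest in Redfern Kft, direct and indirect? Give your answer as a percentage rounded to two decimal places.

Farida reaches Redfern along 3 paths.
Via Lumen → Basalt → Quillon: 8% × 30% × 15% × 62% = 0.2232%.
Via Basalt → Quillon: 11% × 15% × 62% = 1.023%.
Via Quillon: 77% × 62% = 47.74%.
Total: 0.2232% + 1.023% + 47.74% = 48.9862%.
Rounded: 48.99%.

48.99%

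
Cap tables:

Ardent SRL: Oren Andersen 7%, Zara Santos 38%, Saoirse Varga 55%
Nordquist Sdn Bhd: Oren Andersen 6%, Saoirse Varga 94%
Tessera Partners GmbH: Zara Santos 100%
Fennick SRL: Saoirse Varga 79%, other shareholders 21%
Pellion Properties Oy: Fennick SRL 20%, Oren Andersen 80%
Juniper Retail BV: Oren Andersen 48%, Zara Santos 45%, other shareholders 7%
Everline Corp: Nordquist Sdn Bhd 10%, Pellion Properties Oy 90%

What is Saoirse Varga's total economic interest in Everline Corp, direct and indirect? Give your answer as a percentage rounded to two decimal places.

23.62%

Saoirse reaches Everline along 2 paths.
Via Nordquist: 94% × 10% = 9.4%.
Via Fennick → Pellion: 79% × 20% × 90% = 14.22%.
Total: 9.4% + 14.22% = 23.62%.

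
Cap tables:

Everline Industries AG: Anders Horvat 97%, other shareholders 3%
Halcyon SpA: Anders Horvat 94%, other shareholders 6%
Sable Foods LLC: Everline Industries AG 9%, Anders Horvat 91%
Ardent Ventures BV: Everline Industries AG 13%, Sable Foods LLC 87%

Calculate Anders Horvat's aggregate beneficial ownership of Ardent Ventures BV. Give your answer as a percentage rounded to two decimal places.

Anders reaches Ardent along 3 paths.
Via Everline: 97% × 13% = 12.61%.
Via Everline → Sable: 97% × 9% × 87% = 7.5951%.
Via Sable: 91% × 87% = 79.17%.
Total: 12.61% + 7.5951% + 79.17% = 99.3751%.
Rounded: 99.38%.

99.38%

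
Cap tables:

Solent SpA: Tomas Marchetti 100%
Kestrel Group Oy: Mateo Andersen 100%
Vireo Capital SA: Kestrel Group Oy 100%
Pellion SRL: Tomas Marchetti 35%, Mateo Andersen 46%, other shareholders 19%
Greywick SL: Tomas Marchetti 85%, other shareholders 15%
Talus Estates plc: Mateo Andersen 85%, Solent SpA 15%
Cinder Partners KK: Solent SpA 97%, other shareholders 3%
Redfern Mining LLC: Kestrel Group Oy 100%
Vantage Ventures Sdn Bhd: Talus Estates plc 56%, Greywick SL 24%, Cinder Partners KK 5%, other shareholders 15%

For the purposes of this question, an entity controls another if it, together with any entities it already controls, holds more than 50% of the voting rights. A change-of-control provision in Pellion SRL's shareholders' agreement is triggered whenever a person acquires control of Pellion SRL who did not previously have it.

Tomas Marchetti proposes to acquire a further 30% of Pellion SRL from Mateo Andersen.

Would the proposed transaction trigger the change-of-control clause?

Yes

The purchase adds only to Tomas's holdings (Mateo's stake shrinks), so Tomas is the only person who could newly come to control Pellion.
Tomas holds 100% of Solent, so Tomas controls Solent.
Tomas holds 85% of Greywick, so Tomas controls Greywick.
Solent holds 97% of Cinder, so Tomas controls Cinder.
In Pellion, Tomas's side holds only 35%, not > 50%.
So before the transaction, Tomas does not control Pellion.
After the purchase, Tomas's direct stake in Pellion rises to 35% + 30% = 65%, and Mateo's stake falls to 16%.
Tomas holds 65% of Pellion, so Tomas controls Pellion.
Tomas did not control Pellion before and does after, so the clause is triggered.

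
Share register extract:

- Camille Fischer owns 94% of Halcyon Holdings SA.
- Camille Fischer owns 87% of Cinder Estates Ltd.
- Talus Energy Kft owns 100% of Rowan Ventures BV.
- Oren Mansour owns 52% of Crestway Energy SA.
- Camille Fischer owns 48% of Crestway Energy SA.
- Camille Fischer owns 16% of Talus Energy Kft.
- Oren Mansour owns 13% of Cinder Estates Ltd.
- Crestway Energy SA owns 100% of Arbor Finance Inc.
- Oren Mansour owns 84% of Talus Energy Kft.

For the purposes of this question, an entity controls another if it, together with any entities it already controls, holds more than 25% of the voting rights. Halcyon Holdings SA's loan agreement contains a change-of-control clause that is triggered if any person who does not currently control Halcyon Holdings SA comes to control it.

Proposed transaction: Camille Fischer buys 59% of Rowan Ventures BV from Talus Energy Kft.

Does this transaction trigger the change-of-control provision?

No

The purchase adds only to Camille's holdings (Talus's stake shrinks), so Camille is the only person who could newly come to control Halcyon.
Camille holds 94% of Halcyon, so Camille controls Halcyon.
So Camille already controls Halcyon before the transaction.
After the purchase, Camille holds 59% of Rowan directly, and Talus's stake falls to 41%.
Camille controlled Halcyon already, so this is not a new person acquiring control; every other person's position is unchanged or reduced.
No new person acquires control, so the clause is not triggered.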